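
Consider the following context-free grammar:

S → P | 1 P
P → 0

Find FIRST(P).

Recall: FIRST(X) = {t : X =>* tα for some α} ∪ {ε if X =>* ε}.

We compute FIRST(P) using the standard algorithm.
FIRST(P) = {0}
FIRST(S) = {0, 1}
Therefore, FIRST(P) = {0}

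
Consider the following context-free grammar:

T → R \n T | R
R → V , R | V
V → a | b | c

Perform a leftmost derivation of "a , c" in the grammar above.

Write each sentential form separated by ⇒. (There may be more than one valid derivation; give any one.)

T ⇒ R ⇒ V , R ⇒ a , R ⇒ a , V ⇒ a , c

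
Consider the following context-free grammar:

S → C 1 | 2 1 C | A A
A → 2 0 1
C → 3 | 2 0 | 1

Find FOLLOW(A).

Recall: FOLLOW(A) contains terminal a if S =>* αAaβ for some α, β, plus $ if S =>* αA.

We compute FOLLOW(A) using the standard algorithm.
FOLLOW(S) starts with {$}.
FIRST(A) = {2}
FIRST(C) = {1, 2, 3}
FIRST(S) = {1, 2, 3}
FOLLOW(A) = {$, 2}
FOLLOW(C) = {$, 1}
FOLLOW(S) = {$}
Therefore, FOLLOW(A) = {$, 2}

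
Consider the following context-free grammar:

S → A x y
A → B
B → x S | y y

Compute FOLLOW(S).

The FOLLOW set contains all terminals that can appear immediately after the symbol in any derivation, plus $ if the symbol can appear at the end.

We compute FOLLOW(S) using the standard algorithm.
FOLLOW(S) starts with {$}.
FIRST(A) = {x, y}
FIRST(B) = {x, y}
FIRST(S) = {x, y}
FOLLOW(A) = {x}
FOLLOW(B) = {x}
FOLLOW(S) = {$, x}
Therefore, FOLLOW(S) = {$, x}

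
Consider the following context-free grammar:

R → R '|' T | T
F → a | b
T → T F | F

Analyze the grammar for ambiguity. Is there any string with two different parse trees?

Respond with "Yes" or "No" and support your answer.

No - the grammar is unambiguous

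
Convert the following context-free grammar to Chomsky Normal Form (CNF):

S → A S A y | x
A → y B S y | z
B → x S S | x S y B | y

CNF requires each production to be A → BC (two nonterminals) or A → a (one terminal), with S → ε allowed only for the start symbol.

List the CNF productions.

TY → y; S → x; A → z; TX → x; B → y; S → A X0; X0 → S X1; X1 → A TY; A → TY X2; X2 → B X3; X3 → S TY; B → TX X4; X4 → S S; B → TX X5; X5 → S X6; X6 → TY B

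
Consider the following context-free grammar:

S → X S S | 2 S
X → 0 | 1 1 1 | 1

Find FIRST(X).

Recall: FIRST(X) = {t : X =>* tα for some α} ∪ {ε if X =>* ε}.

We compute FIRST(X) using the standard algorithm.
FIRST(S) = {0, 1, 2}
FIRST(X) = {0, 1}
Therefore, FIRST(X) = {0, 1}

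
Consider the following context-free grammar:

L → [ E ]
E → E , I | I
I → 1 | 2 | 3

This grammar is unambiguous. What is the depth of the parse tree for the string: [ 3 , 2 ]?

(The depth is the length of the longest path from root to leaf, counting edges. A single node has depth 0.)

4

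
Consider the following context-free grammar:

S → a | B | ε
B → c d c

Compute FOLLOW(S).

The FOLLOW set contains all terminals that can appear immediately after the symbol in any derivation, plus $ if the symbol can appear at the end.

We compute FOLLOW(S) using the standard algorithm.
FOLLOW(S) starts with {$}.
FIRST(B) = {c}
FIRST(S) = {a, c, ε}
FOLLOW(B) = {$}
FOLLOW(S) = {$}
Therefore, FOLLOW(S) = {$}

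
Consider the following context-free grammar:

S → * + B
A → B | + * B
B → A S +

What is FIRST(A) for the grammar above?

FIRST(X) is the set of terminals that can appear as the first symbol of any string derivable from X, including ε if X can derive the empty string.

We compute FIRST(A) using the standard algorithm.
FIRST(A) = {+}
FIRST(B) = {+}
FIRST(S) = {*}
Therefore, FIRST(A) = {+}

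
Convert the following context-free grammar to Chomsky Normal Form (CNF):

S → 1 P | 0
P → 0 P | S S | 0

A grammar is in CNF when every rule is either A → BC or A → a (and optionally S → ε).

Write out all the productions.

T1 → 1; S → 0; T0 → 0; P → 0; S → T1 P; P → T0 P; P → S S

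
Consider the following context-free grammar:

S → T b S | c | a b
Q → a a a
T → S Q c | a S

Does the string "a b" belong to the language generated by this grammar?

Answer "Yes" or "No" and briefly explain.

Yes - a valid derivation exists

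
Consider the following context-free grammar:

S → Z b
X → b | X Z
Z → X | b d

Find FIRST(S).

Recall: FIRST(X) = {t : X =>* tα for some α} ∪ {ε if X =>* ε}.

We compute FIRST(S) using the standard algorithm.
FIRST(S) = {b}
FIRST(X) = {b}
FIRST(Z) = {b}
Therefore, FIRST(S) = {b}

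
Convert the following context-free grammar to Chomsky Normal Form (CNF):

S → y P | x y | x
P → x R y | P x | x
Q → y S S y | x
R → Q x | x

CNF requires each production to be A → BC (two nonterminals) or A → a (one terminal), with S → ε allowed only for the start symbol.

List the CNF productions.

TY → y; TX → x; S → x; P → x; Q → x; R → x; S → TY P; S → TX TY; P → TX X0; X0 → R TY; P → P TX; Q → TY X1; X1 → S X2; X2 → S TY; R → Q TX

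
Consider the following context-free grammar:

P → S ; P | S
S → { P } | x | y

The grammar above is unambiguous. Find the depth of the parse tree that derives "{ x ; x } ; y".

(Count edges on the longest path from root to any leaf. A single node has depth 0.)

5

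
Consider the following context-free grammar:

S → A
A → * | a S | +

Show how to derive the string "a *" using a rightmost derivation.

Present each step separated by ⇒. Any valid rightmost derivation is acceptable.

S ⇒ A ⇒ a S ⇒ a A ⇒ a *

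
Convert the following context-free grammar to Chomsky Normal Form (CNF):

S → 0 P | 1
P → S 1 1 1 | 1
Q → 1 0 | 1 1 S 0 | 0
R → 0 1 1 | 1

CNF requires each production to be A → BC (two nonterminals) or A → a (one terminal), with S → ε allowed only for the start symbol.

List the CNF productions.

T0 → 0; S → 1; T1 → 1; P → 1; Q → 0; R → 1; S → T0 P; P → S X0; X0 → T1 X1; X1 → T1 T1; Q → T1 T0; Q → T1 X2; X2 → T1 X3; X3 → S T0; R → T0 X4; X4 → T1 T1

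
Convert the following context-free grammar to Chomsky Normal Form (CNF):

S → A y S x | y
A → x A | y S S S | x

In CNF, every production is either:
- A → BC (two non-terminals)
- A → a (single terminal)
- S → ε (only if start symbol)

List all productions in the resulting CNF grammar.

TY → y; TX → x; S → y; A → x; S → A X0; X0 → TY X1; X1 → S TX; A → TX A; A → TY X2; X2 → S X3; X3 → S S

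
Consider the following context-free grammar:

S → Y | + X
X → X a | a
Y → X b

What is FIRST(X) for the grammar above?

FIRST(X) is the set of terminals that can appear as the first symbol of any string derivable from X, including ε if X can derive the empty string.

We compute FIRST(X) using the standard algorithm.
FIRST(S) = {+, a}
FIRST(X) = {a}
FIRST(Y) = {a}
Therefore, FIRST(X) = {a}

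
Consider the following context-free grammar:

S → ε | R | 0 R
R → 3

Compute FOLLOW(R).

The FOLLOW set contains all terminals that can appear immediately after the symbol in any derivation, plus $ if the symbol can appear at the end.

We compute FOLLOW(R) using the standard algorithm.
FOLLOW(S) starts with {$}.
FIRST(R) = {3}
FIRST(S) = {0, 3, ε}
FOLLOW(R) = {$}
FOLLOW(S) = {$}
Therefore, FOLLOW(R) = {$}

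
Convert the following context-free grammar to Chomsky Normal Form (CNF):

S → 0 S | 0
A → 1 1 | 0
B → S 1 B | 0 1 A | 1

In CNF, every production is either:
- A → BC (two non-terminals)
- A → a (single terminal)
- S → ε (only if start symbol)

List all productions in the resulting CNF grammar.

T0 → 0; S → 0; T1 → 1; A → 0; B → 1; S → T0 S; A → T1 T1; B → S X0; X0 → T1 B; B → T0 X1; X1 → T1 A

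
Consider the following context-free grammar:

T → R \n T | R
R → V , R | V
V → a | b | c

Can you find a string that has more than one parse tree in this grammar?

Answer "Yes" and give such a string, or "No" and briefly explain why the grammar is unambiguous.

No - the grammar is unambiguous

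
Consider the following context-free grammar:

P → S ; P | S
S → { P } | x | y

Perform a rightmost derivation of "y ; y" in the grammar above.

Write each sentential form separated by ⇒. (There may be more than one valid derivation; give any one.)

P ⇒ S ; P ⇒ S ; S ⇒ S ; y ⇒ y ; y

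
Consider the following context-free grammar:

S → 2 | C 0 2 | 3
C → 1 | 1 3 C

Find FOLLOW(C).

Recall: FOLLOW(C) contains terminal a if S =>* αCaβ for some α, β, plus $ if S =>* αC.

We compute FOLLOW(C) using the standard algorithm.
FOLLOW(S) starts with {$}.
FIRST(C) = {1}
FIRST(S) = {1, 2, 3}
FOLLOW(C) = {0}
FOLLOW(S) = {$}
Therefore, FOLLOW(C) = {0}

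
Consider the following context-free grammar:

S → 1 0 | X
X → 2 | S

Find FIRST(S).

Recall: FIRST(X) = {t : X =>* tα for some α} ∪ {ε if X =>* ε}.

We compute FIRST(S) using the standard algorithm.
FIRST(S) = {1, 2}
FIRST(X) = {1, 2}
Therefore, FIRST(S) = {1, 2}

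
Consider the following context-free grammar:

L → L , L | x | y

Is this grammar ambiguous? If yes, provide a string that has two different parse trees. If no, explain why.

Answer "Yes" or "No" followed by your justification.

Yes - the string 'x , y , y , x , y' has two distinct leftmost derivations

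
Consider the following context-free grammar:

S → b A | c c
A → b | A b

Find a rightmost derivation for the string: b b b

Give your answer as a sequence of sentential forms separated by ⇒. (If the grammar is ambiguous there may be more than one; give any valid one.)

S ⇒ b A ⇒ b A b ⇒ b b b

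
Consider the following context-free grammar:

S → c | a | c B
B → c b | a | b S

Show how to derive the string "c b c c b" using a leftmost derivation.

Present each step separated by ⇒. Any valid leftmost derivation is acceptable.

S ⇒ c B ⇒ c b S ⇒ c b c B ⇒ c b c c b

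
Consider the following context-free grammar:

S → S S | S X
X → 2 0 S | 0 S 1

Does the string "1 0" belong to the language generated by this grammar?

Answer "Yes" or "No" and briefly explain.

No - no valid derivation exists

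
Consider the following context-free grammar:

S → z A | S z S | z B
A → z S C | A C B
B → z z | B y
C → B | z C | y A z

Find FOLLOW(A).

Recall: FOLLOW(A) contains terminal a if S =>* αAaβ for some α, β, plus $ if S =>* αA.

We compute FOLLOW(A) using the standard algorithm.
FOLLOW(S) starts with {$}.
FIRST(A) = {z}
FIRST(B) = {z}
FIRST(C) = {y, z}
FIRST(S) = {z}
FOLLOW(A) = {$, y, z}
FOLLOW(B) = {$, y, z}
FOLLOW(C) = {$, y, z}
FOLLOW(S) = {$, y, z}
Therefore, FOLLOW(A) = {$, y, z}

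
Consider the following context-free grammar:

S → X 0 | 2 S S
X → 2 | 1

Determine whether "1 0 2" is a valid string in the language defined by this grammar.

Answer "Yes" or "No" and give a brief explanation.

No - no valid derivation exists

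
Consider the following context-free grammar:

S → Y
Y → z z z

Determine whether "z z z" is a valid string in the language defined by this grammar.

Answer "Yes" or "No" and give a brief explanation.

Yes - a valid derivation exists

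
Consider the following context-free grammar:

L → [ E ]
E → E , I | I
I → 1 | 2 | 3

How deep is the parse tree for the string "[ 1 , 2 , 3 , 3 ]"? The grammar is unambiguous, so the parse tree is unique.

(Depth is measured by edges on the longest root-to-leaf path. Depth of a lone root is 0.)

6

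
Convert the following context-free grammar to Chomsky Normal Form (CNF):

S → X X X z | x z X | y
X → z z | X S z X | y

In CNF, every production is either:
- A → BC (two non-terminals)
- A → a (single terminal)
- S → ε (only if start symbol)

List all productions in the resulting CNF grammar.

TZ → z; TX → x; S → y; X → y; S → X X0; X0 → X X1; X1 → X TZ; S → TX X2; X2 → TZ X; X → TZ TZ; X → X X3; X3 → S X4; X4 → TZ X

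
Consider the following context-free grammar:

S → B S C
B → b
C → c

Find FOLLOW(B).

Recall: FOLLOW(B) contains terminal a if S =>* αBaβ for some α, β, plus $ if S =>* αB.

We compute FOLLOW(B) using the standard algorithm.
FOLLOW(S) starts with {$}.
FIRST(B) = {b}
FIRST(C) = {c}
FIRST(S) = {b}
FOLLOW(B) = {b}
FOLLOW(C) = {$, c}
FOLLOW(S) = {$, c}
Therefore, FOLLOW(B) = {b}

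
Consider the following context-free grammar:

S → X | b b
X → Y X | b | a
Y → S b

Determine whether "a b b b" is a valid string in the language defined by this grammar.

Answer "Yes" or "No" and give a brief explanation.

No - no valid derivation exists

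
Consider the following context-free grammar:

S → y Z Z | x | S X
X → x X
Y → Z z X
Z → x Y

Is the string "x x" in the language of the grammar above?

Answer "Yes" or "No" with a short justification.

No - no valid derivation exists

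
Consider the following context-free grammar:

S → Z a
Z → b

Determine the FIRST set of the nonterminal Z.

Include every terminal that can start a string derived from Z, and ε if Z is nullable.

We compute FIRST(Z) using the standard algorithm.
FIRST(S) = {b}
FIRST(Z) = {b}
Therefore, FIRST(Z) = {b}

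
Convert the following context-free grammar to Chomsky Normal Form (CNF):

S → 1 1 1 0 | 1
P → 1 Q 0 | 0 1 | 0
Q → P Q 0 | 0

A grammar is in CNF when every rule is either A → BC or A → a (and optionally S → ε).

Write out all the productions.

T1 → 1; T0 → 0; S → 1; P → 0; Q → 0; S → T1 X0; X0 → T1 X1; X1 → T1 T0; P → T1 X2; X2 → Q T0; P → T0 T1; Q → P X3; X3 → Q T0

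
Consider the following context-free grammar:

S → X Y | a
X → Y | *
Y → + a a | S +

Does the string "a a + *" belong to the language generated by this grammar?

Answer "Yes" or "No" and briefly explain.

No - no valid derivation exists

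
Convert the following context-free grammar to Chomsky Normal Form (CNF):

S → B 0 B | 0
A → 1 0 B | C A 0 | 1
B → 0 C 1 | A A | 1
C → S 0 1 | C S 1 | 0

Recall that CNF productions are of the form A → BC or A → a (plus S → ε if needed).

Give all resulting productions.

T0 → 0; S → 0; T1 → 1; A → 1; B → 1; C → 0; S → B X0; X0 → T0 B; A → T1 X1; X1 → T0 B; A → C X2; X2 → A T0; B → T0 X3; X3 → C T1; B → A A; C → S X4; X4 → T0 T1; C → C X5; X5 → S T1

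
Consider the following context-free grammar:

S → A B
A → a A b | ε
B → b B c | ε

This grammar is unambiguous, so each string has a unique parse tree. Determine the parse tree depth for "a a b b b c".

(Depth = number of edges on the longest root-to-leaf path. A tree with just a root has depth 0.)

4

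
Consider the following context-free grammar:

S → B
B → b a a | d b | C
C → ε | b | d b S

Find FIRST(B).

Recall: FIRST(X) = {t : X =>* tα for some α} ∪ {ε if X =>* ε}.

We compute FIRST(B) using the standard algorithm.
FIRST(B) = {b, d, ε}
FIRST(C) = {b, d, ε}
FIRST(S) = {b, d, ε}
Therefore, FIRST(B) = {b, d, ε}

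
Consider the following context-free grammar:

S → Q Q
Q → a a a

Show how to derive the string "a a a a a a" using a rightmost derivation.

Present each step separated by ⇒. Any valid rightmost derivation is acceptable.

S ⇒ Q Q ⇒ Q a a a ⇒ a a a a a a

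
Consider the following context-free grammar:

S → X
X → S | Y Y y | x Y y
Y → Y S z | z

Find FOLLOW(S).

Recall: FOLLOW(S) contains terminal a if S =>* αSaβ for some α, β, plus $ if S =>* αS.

We compute FOLLOW(S) using the standard algorithm.
FOLLOW(S) starts with {$}.
FIRST(S) = {x, z}
FIRST(X) = {x, z}
FIRST(Y) = {z}
FOLLOW(S) = {$, z}
FOLLOW(X) = {$, z}
FOLLOW(Y) = {x, y, z}
Therefore, FOLLOW(S) = {$, z}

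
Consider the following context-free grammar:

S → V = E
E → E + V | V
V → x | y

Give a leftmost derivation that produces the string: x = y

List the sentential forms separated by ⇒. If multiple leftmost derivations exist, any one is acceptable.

S ⇒ V = E ⇒ x = E ⇒ x = V ⇒ x = y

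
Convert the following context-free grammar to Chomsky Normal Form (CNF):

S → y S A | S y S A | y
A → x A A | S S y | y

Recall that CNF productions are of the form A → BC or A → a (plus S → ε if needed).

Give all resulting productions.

TY → y; S → y; TX → x; A → y; S → TY X0; X0 → S A; S → S X1; X1 → TY X2; X2 → S A; A → TX X3; X3 → A A; A → S X4; X4 → S TY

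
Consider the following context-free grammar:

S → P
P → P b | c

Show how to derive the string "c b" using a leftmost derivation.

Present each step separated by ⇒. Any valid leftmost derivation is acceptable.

S ⇒ P ⇒ P b ⇒ c b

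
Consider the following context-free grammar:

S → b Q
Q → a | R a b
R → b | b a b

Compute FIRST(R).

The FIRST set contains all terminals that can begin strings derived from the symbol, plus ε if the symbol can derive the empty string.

We compute FIRST(R) using the standard algorithm.
FIRST(Q) = {a, b}
FIRST(R) = {b}
FIRST(S) = {b}
Therefore, FIRST(R) = {b}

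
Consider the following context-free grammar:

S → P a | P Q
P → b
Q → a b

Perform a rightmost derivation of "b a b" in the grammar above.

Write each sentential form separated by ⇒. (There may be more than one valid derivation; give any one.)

S ⇒ P Q ⇒ P a b ⇒ b a b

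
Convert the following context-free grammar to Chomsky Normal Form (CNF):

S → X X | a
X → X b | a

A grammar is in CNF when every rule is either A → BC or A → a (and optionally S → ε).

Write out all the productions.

S → a; TB → b; X → a; S → X X; X → X TB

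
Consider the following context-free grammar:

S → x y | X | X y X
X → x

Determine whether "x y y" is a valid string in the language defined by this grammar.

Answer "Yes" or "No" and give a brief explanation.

No - no valid derivation exists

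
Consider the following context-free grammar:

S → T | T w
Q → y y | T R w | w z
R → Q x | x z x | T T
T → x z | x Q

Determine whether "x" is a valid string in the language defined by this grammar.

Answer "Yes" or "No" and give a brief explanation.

No - no valid derivation exists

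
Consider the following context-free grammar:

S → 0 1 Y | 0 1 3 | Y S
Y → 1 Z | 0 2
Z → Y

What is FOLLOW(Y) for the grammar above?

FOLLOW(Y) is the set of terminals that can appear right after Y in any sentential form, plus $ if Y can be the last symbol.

We compute FOLLOW(Y) using the standard algorithm.
FOLLOW(S) starts with {$}.
FIRST(S) = {0, 1}
FIRST(Y) = {0, 1}
FIRST(Z) = {0, 1}
FOLLOW(S) = {$}
FOLLOW(Y) = {$, 0, 1}
FOLLOW(Z) = {$, 0, 1}
Therefore, FOLLOW(Y) = {$, 0, 1}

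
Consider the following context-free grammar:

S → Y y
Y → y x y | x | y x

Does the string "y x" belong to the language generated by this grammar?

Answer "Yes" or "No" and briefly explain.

No - no valid derivation exists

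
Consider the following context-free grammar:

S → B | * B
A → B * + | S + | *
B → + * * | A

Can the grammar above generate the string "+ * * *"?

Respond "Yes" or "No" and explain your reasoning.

No - no valid derivation exists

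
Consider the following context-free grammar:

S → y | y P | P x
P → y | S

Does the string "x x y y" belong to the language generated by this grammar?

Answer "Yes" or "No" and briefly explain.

No - no valid derivation exists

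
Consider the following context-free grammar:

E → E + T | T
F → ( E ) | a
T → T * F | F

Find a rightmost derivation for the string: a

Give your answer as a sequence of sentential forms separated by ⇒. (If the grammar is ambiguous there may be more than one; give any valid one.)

E ⇒ T ⇒ F ⇒ a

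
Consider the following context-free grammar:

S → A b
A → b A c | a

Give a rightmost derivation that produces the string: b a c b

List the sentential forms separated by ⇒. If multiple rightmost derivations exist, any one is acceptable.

S ⇒ A b ⇒ b A c b ⇒ b a c b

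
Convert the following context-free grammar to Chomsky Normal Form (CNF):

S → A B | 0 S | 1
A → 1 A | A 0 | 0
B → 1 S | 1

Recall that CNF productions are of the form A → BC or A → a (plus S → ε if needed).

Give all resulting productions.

T0 → 0; S → 1; T1 → 1; A → 0; B → 1; S → A B; S → T0 S; A → T1 A; A → A T0; B → T1 S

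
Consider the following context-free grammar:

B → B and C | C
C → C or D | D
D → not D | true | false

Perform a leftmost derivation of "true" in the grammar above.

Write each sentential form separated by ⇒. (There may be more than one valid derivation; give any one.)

B ⇒ C ⇒ D ⇒ true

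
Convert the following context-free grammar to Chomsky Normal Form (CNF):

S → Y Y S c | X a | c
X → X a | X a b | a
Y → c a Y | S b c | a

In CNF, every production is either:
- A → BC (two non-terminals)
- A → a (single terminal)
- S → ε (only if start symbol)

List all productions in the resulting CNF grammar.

TC → c; TA → a; S → c; TB → b; X → a; Y → a; S → Y X0; X0 → Y X1; X1 → S TC; S → X TA; X → X TA; X → X X2; X2 → TA TB; Y → TC X3; X3 → TA Y; Y → S X4; X4 → TB TC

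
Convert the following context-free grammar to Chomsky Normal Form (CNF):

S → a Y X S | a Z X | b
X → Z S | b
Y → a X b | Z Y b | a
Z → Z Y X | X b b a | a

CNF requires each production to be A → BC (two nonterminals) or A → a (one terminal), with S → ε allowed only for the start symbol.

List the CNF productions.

TA → a; S → b; X → b; TB → b; Y → a; Z → a; S → TA X0; X0 → Y X1; X1 → X S; S → TA X2; X2 → Z X; X → Z S; Y → TA X3; X3 → X TB; Y → Z X4; X4 → Y TB; Z → Z X5; X5 → Y X; Z → X X6; X6 → TB X7; X7 → TB TA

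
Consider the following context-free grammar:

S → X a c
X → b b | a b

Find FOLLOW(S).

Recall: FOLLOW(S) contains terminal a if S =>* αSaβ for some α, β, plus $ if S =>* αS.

We compute FOLLOW(S) using the standard algorithm.
FOLLOW(S) starts with {$}.
FIRST(S) = {a, b}
FIRST(X) = {a, b}
FOLLOW(S) = {$}
FOLLOW(X) = {a}
Therefore, FOLLOW(S) = {$}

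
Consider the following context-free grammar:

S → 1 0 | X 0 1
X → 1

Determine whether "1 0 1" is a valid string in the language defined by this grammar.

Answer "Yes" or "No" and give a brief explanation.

Yes - a valid derivation exists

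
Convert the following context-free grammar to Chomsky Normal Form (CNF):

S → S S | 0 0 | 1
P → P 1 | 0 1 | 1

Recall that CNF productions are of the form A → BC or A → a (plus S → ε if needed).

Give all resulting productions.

T0 → 0; S → 1; T1 → 1; P → 1; S → S S; S → T0 T0; P → P T1; P → T0 T1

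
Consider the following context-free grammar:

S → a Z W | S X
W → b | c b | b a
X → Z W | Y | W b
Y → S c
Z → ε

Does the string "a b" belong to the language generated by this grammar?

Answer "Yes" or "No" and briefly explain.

Yes - a valid derivation exists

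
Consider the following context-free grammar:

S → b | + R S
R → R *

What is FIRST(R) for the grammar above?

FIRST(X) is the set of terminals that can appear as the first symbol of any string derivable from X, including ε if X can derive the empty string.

We compute FIRST(R) using the standard algorithm.
FIRST(R) = {}
FIRST(S) = {+, b}
Therefore, FIRST(R) = {}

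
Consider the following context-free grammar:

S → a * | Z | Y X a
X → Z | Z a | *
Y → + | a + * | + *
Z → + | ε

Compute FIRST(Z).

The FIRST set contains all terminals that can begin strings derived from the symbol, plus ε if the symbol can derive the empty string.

We compute FIRST(Z) using the standard algorithm.
FIRST(S) = {+, a, ε}
FIRST(X) = {*, +, a, ε}
FIRST(Y) = {+, a}
FIRST(Z) = {+, ε}
Therefore, FIRST(Z) = {+, ε}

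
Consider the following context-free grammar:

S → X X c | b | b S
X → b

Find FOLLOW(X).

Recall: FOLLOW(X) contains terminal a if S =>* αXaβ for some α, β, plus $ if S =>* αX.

We compute FOLLOW(X) using the standard algorithm.
FOLLOW(S) starts with {$}.
FIRST(S) = {b}
FIRST(X) = {b}
FOLLOW(S) = {$}
FOLLOW(X) = {b, c}
Therefore, FOLLOW(X) = {b, c}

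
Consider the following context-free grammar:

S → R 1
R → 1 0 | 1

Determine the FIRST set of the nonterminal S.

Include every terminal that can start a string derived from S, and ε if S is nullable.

We compute FIRST(S) using the standard algorithm.
FIRST(R) = {1}
FIRST(S) = {1}
Therefore, FIRST(S) = {1}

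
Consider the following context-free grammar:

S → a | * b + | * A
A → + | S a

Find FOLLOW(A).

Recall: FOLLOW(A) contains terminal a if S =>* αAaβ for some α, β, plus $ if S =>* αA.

We compute FOLLOW(A) using the standard algorithm.
FOLLOW(S) starts with {$}.
FIRST(A) = {*, +, a}
FIRST(S) = {*, a}
FOLLOW(A) = {$, a}
FOLLOW(S) = {$, a}
Therefore, FOLLOW(A) = {$, a}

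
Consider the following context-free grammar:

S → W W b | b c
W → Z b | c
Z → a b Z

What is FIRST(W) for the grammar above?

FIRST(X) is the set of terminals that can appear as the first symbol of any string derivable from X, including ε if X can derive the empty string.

We compute FIRST(W) using the standard algorithm.
FIRST(S) = {a, b, c}
FIRST(W) = {a, c}
FIRST(Z) = {a}
Therefore, FIRST(W) = {a, c}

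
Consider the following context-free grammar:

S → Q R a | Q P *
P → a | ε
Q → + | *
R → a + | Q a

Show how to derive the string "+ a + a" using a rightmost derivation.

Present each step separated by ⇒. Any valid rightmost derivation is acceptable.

S ⇒ Q R a ⇒ Q a + a ⇒ + a + a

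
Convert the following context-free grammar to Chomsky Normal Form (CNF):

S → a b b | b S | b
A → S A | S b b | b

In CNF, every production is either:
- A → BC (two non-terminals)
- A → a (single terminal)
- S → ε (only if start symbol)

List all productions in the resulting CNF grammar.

TA → a; TB → b; S → b; A → b; S → TA X0; X0 → TB TB; S → TB S; A → S A; A → S X1; X1 → TB TB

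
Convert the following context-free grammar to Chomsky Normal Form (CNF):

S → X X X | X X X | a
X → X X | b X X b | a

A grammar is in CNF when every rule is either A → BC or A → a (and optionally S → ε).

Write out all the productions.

S → a; TB → b; X → a; S → X X0; X0 → X X; S → X X1; X1 → X X; X → X X; X → TB X2; X2 → X X3; X3 → X TB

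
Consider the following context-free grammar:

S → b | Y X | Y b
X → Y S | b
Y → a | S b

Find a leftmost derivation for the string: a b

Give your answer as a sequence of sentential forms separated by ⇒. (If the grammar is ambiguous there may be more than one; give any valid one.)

S ⇒ Y X ⇒ a X ⇒ a b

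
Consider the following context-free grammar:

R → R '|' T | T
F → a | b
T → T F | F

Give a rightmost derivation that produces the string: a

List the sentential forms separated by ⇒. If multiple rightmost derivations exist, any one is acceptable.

R ⇒ T ⇒ F ⇒ a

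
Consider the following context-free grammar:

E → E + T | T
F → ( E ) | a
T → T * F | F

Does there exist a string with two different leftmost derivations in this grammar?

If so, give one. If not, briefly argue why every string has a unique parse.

No - every string in the language has a unique leftmost derivation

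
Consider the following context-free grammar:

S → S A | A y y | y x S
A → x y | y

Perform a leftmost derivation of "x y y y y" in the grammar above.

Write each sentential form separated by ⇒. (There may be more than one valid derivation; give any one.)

S ⇒ S A ⇒ A y y A ⇒ x y y y A ⇒ x y y y y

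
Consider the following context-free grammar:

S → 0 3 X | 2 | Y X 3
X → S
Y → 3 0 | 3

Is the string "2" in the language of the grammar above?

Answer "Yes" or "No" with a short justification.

Yes - a valid derivation exists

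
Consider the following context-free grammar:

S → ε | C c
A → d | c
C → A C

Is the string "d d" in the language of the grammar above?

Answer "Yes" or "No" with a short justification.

No - no valid derivation exists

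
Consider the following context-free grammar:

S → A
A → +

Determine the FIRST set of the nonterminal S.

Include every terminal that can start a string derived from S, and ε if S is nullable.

We compute FIRST(S) using the standard algorithm.
FIRST(A) = {+}
FIRST(S) = {+}
Therefore, FIRST(S) = {+}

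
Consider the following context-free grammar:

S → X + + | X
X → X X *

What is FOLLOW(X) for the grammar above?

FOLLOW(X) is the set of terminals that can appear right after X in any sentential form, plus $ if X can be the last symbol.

We compute FOLLOW(X) using the standard algorithm.
FOLLOW(S) starts with {$}.
FIRST(S) = {}
FIRST(X) = {}
FOLLOW(S) = {$}
FOLLOW(X) = {$, *, +}
Therefore, FOLLOW(X) = {$, *, +}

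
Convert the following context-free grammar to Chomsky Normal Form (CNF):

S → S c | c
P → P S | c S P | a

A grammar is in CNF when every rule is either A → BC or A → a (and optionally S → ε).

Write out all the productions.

TC → c; S → c; P → a; S → S TC; P → P S; P → TC X0; X0 → S P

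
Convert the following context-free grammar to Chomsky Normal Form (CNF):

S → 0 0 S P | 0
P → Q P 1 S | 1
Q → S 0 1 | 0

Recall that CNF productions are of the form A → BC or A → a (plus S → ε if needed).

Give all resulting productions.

T0 → 0; S → 0; T1 → 1; P → 1; Q → 0; S → T0 X0; X0 → T0 X1; X1 → S P; P → Q X2; X2 → P X3; X3 → T1 S; Q → S X4; X4 → T0 T1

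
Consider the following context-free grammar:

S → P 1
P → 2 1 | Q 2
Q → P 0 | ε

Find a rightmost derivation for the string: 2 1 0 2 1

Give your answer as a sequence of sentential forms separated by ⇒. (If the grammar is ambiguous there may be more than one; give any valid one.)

S ⇒ P 1 ⇒ Q 2 1 ⇒ P 0 2 1 ⇒ 2 1 0 2 1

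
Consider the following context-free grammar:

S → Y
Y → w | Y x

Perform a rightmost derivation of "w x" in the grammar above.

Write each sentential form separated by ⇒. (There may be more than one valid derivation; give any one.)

S ⇒ Y ⇒ Y x ⇒ w x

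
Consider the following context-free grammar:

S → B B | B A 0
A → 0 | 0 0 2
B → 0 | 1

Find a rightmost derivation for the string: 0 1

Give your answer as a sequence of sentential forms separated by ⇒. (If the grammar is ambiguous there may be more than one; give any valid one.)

S ⇒ B B ⇒ B 1 ⇒ 0 1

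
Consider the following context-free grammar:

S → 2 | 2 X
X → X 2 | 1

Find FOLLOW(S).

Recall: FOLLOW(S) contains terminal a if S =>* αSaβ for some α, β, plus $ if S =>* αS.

We compute FOLLOW(S) using the standard algorithm.
FOLLOW(S) starts with {$}.
FIRST(S) = {2}
FIRST(X) = {1}
FOLLOW(S) = {$}
FOLLOW(X) = {$, 2}
Therefore, FOLLOW(S) = {$}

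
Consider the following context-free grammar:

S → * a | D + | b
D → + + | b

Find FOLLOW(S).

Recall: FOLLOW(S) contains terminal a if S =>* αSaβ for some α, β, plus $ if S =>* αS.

We compute FOLLOW(S) using the standard algorithm.
FOLLOW(S) starts with {$}.
FIRST(D) = {+, b}
FIRST(S) = {*, +, b}
FOLLOW(D) = {+}
FOLLOW(S) = {$}
Therefore, FOLLOW(S) = {$}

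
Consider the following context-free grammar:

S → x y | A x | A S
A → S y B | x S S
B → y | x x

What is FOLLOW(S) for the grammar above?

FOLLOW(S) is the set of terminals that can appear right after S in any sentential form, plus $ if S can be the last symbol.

We compute FOLLOW(S) using the standard algorithm.
FOLLOW(S) starts with {$}.
FIRST(A) = {x}
FIRST(B) = {x, y}
FIRST(S) = {x}
FOLLOW(A) = {x}
FOLLOW(B) = {x}
FOLLOW(S) = {$, x, y}
Therefore, FOLLOW(S) = {$, x, y}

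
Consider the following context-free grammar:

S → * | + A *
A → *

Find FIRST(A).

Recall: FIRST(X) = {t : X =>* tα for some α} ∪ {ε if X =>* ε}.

We compute FIRST(A) using the standard algorithm.
FIRST(A) = {*}
FIRST(S) = {*, +}
Therefore, FIRST(A) = {*}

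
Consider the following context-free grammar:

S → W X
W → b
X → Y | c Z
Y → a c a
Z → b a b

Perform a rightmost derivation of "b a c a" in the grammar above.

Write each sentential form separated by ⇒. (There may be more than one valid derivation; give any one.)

S ⇒ W X ⇒ W Y ⇒ W a c a ⇒ b a c a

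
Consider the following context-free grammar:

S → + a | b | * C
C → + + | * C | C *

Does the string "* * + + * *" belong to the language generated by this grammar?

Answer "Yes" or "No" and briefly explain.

Yes - a valid derivation exists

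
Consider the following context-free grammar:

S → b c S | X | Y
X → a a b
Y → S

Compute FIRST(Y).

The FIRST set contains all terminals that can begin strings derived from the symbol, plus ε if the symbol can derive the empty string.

We compute FIRST(Y) using the standard algorithm.
FIRST(S) = {a, b}
FIRST(X) = {a}
FIRST(Y) = {a, b}
Therefore, FIRST(Y) = {a, b}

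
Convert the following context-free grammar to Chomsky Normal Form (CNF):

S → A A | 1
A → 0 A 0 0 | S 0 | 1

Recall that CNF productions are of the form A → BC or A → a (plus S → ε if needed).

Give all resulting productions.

S → 1; T0 → 0; A → 1; S → A A; A → T0 X0; X0 → A X1; X1 → T0 T0; A → S T0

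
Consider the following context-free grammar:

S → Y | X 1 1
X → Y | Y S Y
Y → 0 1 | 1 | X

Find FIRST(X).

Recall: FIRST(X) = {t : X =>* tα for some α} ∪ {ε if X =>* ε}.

We compute FIRST(X) using the standard algorithm.
FIRST(S) = {0, 1}
FIRST(X) = {0, 1}
FIRST(Y) = {0, 1}
Therefore, FIRST(X) = {0, 1}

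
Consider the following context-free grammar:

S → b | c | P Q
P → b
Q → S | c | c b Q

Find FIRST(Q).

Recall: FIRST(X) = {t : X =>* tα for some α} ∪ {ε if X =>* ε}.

We compute FIRST(Q) using the standard algorithm.
FIRST(P) = {b}
FIRST(Q) = {b, c}
FIRST(S) = {b, c}
Therefore, FIRST(Q) = {b, c}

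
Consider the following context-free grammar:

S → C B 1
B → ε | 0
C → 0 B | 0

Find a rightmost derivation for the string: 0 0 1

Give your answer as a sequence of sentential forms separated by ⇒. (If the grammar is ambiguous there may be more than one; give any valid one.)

S ⇒ C B 1 ⇒ C 0 1 ⇒ 0 0 1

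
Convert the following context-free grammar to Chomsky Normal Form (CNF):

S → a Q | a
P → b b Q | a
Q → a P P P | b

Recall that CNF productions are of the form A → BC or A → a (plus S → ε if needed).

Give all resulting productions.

TA → a; S → a; TB → b; P → a; Q → b; S → TA Q; P → TB X0; X0 → TB Q; Q → TA X1; X1 → P X2; X2 → P P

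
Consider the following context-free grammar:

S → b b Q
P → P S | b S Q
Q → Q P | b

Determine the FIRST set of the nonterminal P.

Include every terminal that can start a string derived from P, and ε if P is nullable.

We compute FIRST(P) using the standard algorithm.
FIRST(P) = {b}
FIRST(Q) = {b}
FIRST(S) = {b}
Therefore, FIRST(P) = {b}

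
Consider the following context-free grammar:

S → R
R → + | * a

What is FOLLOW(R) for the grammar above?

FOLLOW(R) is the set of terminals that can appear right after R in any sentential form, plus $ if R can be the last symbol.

We compute FOLLOW(R) using the standard algorithm.
FOLLOW(S) starts with {$}.
FIRST(R) = {*, +}
FIRST(S) = {*, +}
FOLLOW(R) = {$}
FOLLOW(S) = {$}
Therefore, FOLLOW(R) = {$}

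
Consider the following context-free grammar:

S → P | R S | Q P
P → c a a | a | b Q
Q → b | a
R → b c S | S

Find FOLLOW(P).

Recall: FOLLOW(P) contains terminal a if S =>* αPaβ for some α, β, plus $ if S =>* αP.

We compute FOLLOW(P) using the standard algorithm.
FOLLOW(S) starts with {$}.
FIRST(P) = {a, b, c}
FIRST(Q) = {a, b}
FIRST(R) = {a, b, c}
FIRST(S) = {a, b, c}
FOLLOW(P) = {$, a, b, c}
FOLLOW(Q) = {$, a, b, c}
FOLLOW(R) = {a, b, c}
FOLLOW(S) = {$, a, b, c}
Therefore, FOLLOW(P) = {$, a, b, c}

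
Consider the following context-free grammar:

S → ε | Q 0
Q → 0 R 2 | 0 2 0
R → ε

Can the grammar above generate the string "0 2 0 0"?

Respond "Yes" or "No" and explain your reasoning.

Yes - a valid derivation exists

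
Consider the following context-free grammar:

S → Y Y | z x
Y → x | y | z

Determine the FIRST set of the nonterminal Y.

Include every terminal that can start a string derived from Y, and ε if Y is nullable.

We compute FIRST(Y) using the standard algorithm.
FIRST(S) = {x, y, z}
FIRST(Y) = {x, y, z}
Therefore, FIRST(Y) = {x, y, z}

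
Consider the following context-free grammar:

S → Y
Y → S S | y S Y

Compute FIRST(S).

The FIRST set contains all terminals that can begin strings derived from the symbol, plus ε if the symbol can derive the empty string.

We compute FIRST(S) using the standard algorithm.
FIRST(S) = {y}
FIRST(Y) = {y}
Therefore, FIRST(S) = {y}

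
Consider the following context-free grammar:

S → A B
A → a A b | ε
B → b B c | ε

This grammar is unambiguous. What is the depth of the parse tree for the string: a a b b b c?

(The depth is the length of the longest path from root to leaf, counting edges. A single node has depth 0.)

4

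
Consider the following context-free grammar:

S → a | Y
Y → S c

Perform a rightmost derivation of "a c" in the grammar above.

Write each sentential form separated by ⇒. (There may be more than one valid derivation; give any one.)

S ⇒ Y ⇒ S c ⇒ a c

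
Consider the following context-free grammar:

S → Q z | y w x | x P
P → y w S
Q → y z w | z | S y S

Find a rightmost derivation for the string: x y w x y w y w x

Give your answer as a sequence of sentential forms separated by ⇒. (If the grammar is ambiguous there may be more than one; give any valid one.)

S ⇒ x P ⇒ x y w S ⇒ x y w x P ⇒ x y w x y w S ⇒ x y w x y w y w x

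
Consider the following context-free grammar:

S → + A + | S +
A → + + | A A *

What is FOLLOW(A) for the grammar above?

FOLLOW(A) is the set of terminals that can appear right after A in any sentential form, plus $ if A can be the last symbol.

We compute FOLLOW(A) using the standard algorithm.
FOLLOW(S) starts with {$}.
FIRST(A) = {+}
FIRST(S) = {+}
FOLLOW(A) = {*, +}
FOLLOW(S) = {$, +}
Therefore, FOLLOW(A) = {*, +}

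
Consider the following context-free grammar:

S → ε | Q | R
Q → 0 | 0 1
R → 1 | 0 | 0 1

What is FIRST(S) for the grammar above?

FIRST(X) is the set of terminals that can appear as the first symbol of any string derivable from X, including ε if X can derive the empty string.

We compute FIRST(S) using the standard algorithm.
FIRST(Q) = {0}
FIRST(R) = {0, 1}
FIRST(S) = {0, 1, ε}
Therefore, FIRST(S) = {0, 1, ε}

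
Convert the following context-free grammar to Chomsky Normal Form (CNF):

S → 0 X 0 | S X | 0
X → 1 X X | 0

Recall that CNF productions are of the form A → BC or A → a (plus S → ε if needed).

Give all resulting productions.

T0 → 0; S → 0; T1 → 1; X → 0; S → T0 X0; X0 → X T0; S → S X; X → T1 X1; X1 → X X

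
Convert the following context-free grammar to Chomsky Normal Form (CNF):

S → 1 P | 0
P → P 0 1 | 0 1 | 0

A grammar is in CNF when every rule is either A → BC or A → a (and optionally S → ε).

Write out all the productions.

T1 → 1; S → 0; T0 → 0; P → 0; S → T1 P; P → P X0; X0 → T0 T1; P → T0 T1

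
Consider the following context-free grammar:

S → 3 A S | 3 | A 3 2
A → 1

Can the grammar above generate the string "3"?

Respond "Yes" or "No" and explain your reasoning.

Yes - a valid derivation exists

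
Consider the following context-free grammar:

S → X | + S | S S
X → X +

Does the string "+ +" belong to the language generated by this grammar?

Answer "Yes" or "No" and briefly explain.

No - no valid derivation exists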